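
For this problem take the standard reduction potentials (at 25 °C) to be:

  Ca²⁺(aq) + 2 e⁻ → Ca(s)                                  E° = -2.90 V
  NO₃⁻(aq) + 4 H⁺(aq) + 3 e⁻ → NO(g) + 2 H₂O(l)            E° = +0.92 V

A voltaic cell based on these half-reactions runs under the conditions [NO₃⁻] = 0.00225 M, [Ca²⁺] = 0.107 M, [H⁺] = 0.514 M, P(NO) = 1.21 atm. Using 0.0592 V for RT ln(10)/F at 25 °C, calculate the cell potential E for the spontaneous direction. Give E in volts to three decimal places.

NO₃⁻/NO is the cathode (higher E°), Ca²⁺/Ca the anode: E°cell = +0.92 − (-2.90) = +3.82 V, n = 6.
Overall: 2 NO₃⁻(aq) + 8 H⁺(aq) + 3 Ca(s) → 2 NO(g) + 4 H₂O(l) + 3 Ca²⁺(aq)
Q = P(NO)^2·[Ca²⁺]^3 / ([NO₃⁻]^2·[H⁺]^8); log Q = 4.862.
E = E° − (0.0592/n) log Q = +3.82 − (0.0592/6)(4.862) = +3.772 V.

+3.772 V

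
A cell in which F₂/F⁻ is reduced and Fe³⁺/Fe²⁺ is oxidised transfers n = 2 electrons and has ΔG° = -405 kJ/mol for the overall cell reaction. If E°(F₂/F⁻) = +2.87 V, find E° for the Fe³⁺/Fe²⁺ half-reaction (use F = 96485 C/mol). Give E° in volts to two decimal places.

E°cell = −ΔG°/(nF) = −(-405×10³)/((2)(96485)) = +2.099 V.
Since F₂/F⁻ is the cathode and Fe³⁺/Fe²⁺ the anode, E°cell = E°(F₂/F⁻) − E°(Fe³⁺/Fe²⁺).
So E°(Fe³⁺/Fe²⁺) = E°(F₂/F⁻) − E°cell = (+2.87) − (+2.099) = +0.77 V.

+0.77 V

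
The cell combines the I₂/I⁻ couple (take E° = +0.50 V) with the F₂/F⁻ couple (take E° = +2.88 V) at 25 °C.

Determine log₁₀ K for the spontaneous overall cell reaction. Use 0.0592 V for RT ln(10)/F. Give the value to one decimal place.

80.4

Cathode: F₂/F⁻; anode: I₂/I⁻. E°cell = +2.38 V, n = 2.
log K = nE°cell / 0.0592 = (2)(+2.38) / 0.0592 = 80.4.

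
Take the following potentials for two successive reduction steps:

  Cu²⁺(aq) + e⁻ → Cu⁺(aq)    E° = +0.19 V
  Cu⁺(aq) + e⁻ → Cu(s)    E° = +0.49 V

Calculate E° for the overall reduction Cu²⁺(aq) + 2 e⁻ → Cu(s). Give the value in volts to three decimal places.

Adding the free-energy changes (−nFE°) of the two steps gives −n₃FE°₃ = −n₁FE°₁ − n₂FE°₂.
E°₃ = (1×+0.19 + 1×+0.49) / 2 = (+0.680) / 2 = +0.340 V.

+0.340 V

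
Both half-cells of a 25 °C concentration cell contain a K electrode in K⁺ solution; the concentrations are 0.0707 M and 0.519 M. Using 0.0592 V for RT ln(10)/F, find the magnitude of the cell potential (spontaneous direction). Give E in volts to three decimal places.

+0.051 V

For a concentration cell E°cell = 0. The 0.519 M side is the cathode (reduction is favoured where [K⁺] is higher).
With n = 1, E = −(0.0592/1) log([K⁺]ₐₙ/[K⁺]꜀ₐₜ) = −(0.0592/1) log(0.0707/0.519) = −(0.0592/1)(-0.866) = +0.051 V.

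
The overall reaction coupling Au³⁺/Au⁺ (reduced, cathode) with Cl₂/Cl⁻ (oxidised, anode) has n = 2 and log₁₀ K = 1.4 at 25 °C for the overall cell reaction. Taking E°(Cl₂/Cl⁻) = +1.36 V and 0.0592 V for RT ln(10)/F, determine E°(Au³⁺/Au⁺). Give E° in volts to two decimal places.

+1.40 V

E°cell = (0.0592/n)·log K = (0.0592/2)(1.4) = +0.041 V.
Since Au³⁺/Au⁺ is the cathode and Cl₂/Cl⁻ the anode, E°cell = E°(Au³⁺/Au⁺) − E°(Cl₂/Cl⁻).
So E°(Au³⁺/Au⁺) = E°cell + E°(Cl₂/Cl⁻) = +0.041 + (+1.36) = +1.40 V.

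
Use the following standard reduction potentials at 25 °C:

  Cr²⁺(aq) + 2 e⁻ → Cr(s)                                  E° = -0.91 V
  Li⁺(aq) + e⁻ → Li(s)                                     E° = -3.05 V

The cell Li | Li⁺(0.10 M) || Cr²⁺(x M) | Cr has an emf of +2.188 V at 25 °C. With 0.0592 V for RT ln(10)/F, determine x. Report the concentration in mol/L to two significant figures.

Cr²⁺/Cr is the cathode, Li⁺/Li the anode: E°cell = +2.14 V, n = 2.
Overall reaction: Cr²⁺(aq) + 2 Li(s) → Cr(s) + 2 Li⁺(aq); Q = [Li⁺]^2/[Cr²⁺]^1.
From E = E° − (0.0592/n) log Q: log Q = (E° − E)·n/0.0592 = (+2.14 − (+2.188))·2/0.0592 = -1.6216.
So 1·log[Cr²⁺] = 2·log(0.1) − log Q = -2.0000 − (-1.6216) = -0.3784; [Cr²⁺] = 10^(-0.3784) ≈ 0.42 M.

0.42 M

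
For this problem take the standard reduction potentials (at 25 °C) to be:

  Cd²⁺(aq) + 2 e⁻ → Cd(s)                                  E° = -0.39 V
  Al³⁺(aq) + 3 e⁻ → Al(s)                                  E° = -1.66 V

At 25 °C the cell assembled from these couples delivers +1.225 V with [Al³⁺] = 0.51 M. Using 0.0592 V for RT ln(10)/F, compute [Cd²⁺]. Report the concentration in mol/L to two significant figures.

0.019 M

Cd²⁺/Cd is the cathode, Al³⁺/Al the anode: E°cell = +1.27 V, n = 6.
Overall reaction: 3 Cd²⁺(aq) + 2 Al(s) → 3 Cd(s) + 2 Al³⁺(aq); Q = [Al³⁺]^2/[Cd²⁺]^3.
From E = E° − (0.0592/n) log Q: log Q = (E° − E)·n/0.0592 = (+1.27 − (+1.225))·6/0.0592 = 4.5608.
So 3·log[Cd²⁺] = 2·log(0.51) − log Q = -0.5849 − (4.5608) = -5.1457; log[Cd²⁺] = -5.1457 / 3 = -1.7152; [Cd²⁺] = 10^(-1.7152) ≈ 0.019 M.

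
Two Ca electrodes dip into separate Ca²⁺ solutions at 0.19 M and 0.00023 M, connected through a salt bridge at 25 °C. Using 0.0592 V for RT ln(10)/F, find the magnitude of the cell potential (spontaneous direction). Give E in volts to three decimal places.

For a concentration cell E°cell = 0. The 0.19 M side is the cathode (reduction is favoured where [Ca²⁺] is higher).
With n = 2, E = −(0.0592/2) log([Ca²⁺]ₐₙ/[Ca²⁺]꜀ₐₜ) = −(0.0592/2) log(0.00023/0.19) = −(0.0592/2)(-2.917) = +0.086 V.

+0.086 V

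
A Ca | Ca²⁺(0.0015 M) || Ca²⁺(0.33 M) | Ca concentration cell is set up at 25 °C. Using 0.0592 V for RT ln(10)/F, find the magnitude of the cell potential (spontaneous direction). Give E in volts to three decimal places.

+0.069 V

For a concentration cell E°cell = 0. The 0.33 M side is the cathode (reduction is favoured where [Ca²⁺] is higher).
With n = 2, E = −(0.0592/2) log([Ca²⁺]ₐₙ/[Ca²⁺]꜀ₐₜ) = −(0.0592/2) log(0.0015/0.33) = −(0.0592/2)(-2.342) = +0.069 V.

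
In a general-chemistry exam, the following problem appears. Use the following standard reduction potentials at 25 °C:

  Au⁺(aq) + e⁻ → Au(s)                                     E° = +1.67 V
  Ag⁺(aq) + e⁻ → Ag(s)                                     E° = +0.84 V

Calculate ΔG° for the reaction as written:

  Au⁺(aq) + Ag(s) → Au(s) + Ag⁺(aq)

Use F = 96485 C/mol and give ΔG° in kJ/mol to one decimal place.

-80.1 kJ/mol

As written, Au⁺/Au is reduced (cathode) and Ag⁺/Ag is oxidised (anode), so E°cell = (+1.67) − (+0.84) = +0.83 V.
Balancing electrons gives n = 1.
ΔG° = −nFE° = −(1)(96485)(+0.83) = -80,083 J = -80.1 kJ/mol.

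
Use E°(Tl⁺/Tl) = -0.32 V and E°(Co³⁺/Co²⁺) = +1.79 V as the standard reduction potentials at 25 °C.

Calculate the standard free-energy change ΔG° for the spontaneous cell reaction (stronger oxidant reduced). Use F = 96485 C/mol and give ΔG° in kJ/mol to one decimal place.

Co³⁺/Co²⁺ (E° = +1.79 V) is the cathode; Tl⁺/Tl (E° = -0.32 V) is the anode, so E°cell = +2.11 V.
Balancing electrons gives n = 1 (lcm of 1 and 1).
ΔG° = −nFE° = −(1)(96485)(+2.11) = -203,583 J = -203.6 kJ/mol.

-203.6 kJ/mol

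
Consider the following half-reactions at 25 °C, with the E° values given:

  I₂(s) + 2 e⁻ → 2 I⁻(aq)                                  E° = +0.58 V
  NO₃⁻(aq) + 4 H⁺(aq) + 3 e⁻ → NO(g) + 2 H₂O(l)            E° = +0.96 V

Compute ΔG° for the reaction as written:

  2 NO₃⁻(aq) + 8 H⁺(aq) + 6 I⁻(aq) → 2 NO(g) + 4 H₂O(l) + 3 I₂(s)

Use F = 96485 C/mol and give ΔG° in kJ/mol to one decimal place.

As written, NO₃⁻/NO is reduced (cathode) and I₂/I⁻ is oxidised (anode), so E°cell = (+0.96) − (+0.58) = +0.38 V.
Balancing electrons gives n = 6.
ΔG° = −nFE° = −(6)(96485)(+0.38) = -219,986 J = -220.0 kJ/mol.

-220.0 kJ/mol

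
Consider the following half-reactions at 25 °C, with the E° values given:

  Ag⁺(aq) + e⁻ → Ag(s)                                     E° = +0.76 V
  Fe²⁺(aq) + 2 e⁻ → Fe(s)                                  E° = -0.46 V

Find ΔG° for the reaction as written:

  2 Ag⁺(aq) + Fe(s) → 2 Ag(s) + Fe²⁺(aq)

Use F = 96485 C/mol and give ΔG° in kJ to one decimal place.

-235.4 kJ

As written, Ag⁺/Ag is reduced (cathode) and Fe²⁺/Fe is oxidised (anode), so E°cell = (+0.76) − (-0.46) = +1.22 V.
Balancing electrons gives n = 2.
ΔG° = −nFE° = −(2)(96485)(+1.22) = -235,423 J = -235.4 kJ.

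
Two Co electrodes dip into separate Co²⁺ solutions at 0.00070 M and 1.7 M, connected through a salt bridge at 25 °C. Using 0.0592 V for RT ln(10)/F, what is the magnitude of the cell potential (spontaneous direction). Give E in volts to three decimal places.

+0.100 V

For a concentration cell E°cell = 0. The 1.7 M side is the cathode (reduction is favoured where [Co²⁺] is higher).
With n = 2, E = −(0.0592/2) log([Co²⁺]ₐₙ/[Co²⁺]꜀ₐₜ) = −(0.0592/2) log(0.0007/1.7) = −(0.0592/2)(-3.385) = +0.100 V.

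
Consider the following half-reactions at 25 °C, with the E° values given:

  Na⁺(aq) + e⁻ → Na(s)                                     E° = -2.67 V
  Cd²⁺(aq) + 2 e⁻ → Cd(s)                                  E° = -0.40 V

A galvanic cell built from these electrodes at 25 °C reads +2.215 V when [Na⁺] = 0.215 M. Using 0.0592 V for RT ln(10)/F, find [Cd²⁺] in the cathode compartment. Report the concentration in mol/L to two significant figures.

0.00064 M

Cd²⁺/Cd is the cathode, Na⁺/Na the anode: E°cell = +2.27 V, n = 2.
Overall reaction: Cd²⁺(aq) + 2 Na(s) → Cd(s) + 2 Na⁺(aq); Q = [Na⁺]^2/[Cd²⁺]^1.
From E = E° − (0.0592/n) log Q: log Q = (E° − E)·n/0.0592 = (+2.27 − (+2.215))·2/0.0592 = 1.8581.
So 1·log[Cd²⁺] = 2·log(0.215) − log Q = -1.3351 − (1.8581) = -3.1932; [Cd²⁺] = 10^(-3.1932) ≈ 0.00064 M.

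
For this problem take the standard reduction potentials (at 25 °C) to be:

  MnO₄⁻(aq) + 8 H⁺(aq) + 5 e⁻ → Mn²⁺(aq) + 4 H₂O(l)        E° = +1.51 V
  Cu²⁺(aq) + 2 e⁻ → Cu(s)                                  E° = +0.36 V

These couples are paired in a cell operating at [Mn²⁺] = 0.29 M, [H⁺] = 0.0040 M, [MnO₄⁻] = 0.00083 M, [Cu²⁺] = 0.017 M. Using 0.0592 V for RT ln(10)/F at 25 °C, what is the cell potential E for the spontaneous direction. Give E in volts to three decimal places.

MnO₄⁻/Mn²⁺ is the cathode (higher E°), Cu²⁺/Cu the anode: E°cell = +1.51 − (+0.36) = +1.15 V, n = 10.
Overall: 2 MnO₄⁻(aq) + 16 H⁺(aq) + 5 Cu(s) → 2 Mn²⁺(aq) + 8 H₂O(l) + 5 Cu²⁺(aq)
Q = [Mn²⁺]^2·[Cu²⁺]^5 / ([MnO₄⁻]^2·[H⁺]^16); log Q = 34.606.
E = E° − (0.0592/n) log Q = +1.15 − (0.0592/10)(34.606) = +0.945 V.

+0.945 V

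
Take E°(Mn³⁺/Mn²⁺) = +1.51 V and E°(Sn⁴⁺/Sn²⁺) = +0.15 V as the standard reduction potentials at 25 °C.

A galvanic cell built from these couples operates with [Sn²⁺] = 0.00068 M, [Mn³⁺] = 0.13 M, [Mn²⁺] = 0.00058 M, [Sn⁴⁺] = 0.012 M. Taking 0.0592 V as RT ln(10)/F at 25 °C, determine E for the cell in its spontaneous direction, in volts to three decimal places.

+1.462 V

Mn³⁺/Mn²⁺ is the cathode (higher E°), Sn⁴⁺/Sn²⁺ the anode: E°cell = +1.51 − (+0.15) = +1.36 V, n = 2.
Overall: 2 Mn³⁺(aq) + Sn²⁺(aq) → 2 Mn²⁺(aq) + Sn⁴⁺(aq)
Q = [Mn²⁺]^2·[Sn⁴⁺] / ([Mn³⁺]^2·[Sn²⁺]); log Q = -3.454.
E = E° − (0.0592/n) log Q = +1.36 − (0.0592/2)(-3.454) = +1.462 V.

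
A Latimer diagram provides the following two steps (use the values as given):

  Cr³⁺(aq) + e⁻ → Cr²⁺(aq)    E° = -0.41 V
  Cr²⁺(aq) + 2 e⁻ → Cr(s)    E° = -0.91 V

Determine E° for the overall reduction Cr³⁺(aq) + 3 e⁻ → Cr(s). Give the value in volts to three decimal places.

Adding the free-energy changes (−nFE°) of the two steps gives −n₃FE°₃ = −n₁FE°₁ − n₂FE°₂.
E°₃ = (1×-0.41 + 2×-0.91) / 3 = (-2.230) / 3 = -0.743 V.

-0.743 V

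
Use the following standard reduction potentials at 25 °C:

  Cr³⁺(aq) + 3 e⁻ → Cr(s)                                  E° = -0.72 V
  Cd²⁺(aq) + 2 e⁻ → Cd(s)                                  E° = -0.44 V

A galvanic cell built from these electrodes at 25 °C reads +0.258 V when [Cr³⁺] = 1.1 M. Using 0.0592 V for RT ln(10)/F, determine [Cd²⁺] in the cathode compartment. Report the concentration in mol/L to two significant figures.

0.19 M

Cd²⁺/Cd is the cathode, Cr³⁺/Cr the anode: E°cell = +0.28 V, n = 6.
Overall reaction: 3 Cd²⁺(aq) + 2 Cr(s) → 3 Cd(s) + 2 Cr³⁺(aq); Q = [Cr³⁺]^2/[Cd²⁺]^3.
From E = E° − (0.0592/n) log Q: log Q = (E° − E)·n/0.0592 = (+0.28 − (+0.258))·6/0.0592 = 2.2297.
So 3·log[Cd²⁺] = 2·log(1.1) − log Q = 0.0828 − (2.2297) = -2.1469; log[Cd²⁺] = -2.1469 / 3 = -0.7156; [Cd²⁺] = 10^(-0.7156) ≈ 0.19 M.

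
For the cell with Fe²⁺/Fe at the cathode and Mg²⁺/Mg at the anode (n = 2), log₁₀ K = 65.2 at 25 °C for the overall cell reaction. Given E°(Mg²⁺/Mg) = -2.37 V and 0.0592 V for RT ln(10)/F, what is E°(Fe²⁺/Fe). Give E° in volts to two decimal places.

E°cell = (0.0592/n)·log K = (0.0592/2)(65.2) = +1.930 V.
Since Fe²⁺/Fe is the cathode and Mg²⁺/Mg the anode, E°cell = E°(Fe²⁺/Fe) − E°(Mg²⁺/Mg).
So E°(Fe²⁺/Fe) = E°cell + E°(Mg²⁺/Mg) = +1.930 + (-2.37) = -0.44 V.

-0.44 V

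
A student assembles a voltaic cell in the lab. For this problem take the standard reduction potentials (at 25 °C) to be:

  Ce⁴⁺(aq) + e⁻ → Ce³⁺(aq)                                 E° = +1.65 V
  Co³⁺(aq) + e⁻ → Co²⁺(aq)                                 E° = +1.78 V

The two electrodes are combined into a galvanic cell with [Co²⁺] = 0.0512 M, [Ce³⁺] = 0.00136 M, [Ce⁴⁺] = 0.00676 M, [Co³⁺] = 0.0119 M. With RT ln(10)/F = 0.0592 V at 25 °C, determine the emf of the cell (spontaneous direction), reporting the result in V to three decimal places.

Co³⁺/Co²⁺ is the cathode (higher E°), Ce⁴⁺/Ce³⁺ the anode: E°cell = +1.78 − (+1.65) = +0.13 V, n = 1.
Overall: Co³⁺(aq) + Ce³⁺(aq) → Co²⁺(aq) + Ce⁴⁺(aq)
Q = [Co²⁺]·[Ce⁴⁺] / ([Co³⁺]·[Ce³⁺]); log Q = 1.330.
E = E° − (0.0592/n) log Q = +0.13 − (0.0592/1)(1.330) = +0.051 V.

+0.051 V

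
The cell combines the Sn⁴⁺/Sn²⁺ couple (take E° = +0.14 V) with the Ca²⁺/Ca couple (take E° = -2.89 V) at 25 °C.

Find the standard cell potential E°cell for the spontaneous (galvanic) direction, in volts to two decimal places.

+3.03 V

The Sn⁴⁺/Sn²⁺ couple has the higher reduction potential, so it is the cathode; Ca²⁺/Ca is oxidised at the anode.
E°cell = E°(cathode) − E°(anode) = (+0.14) − (-2.89) = +3.03 V.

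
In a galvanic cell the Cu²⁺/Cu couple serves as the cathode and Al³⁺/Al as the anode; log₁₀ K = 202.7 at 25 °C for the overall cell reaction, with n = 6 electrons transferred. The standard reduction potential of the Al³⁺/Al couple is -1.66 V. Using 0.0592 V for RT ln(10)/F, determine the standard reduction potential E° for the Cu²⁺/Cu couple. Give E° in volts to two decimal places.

+0.34 V

E°cell = (0.0592/n)·log K = (0.0592/6)(202.7) = +2.000 V.
Since Cu²⁺/Cu is the cathode and Al³⁺/Al the anode, E°cell = E°(Cu²⁺/Cu) − E°(Al³⁺/Al).
So E°(Cu²⁺/Cu) = E°cell + E°(Al³⁺/Al) = +2.000 + (-1.66) = +0.34 V.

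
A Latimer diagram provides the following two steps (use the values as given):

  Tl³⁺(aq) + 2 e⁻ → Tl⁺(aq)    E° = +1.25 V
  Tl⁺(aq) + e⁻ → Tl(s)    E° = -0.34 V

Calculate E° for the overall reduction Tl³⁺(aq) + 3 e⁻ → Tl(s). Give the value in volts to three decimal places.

+0.720 V

Since ΔG° = −nFE° is additive over sequential reductions, n₃E°₃ = n₁E°₁ + n₂E°₂.
E°₃ = (2×+1.25 + 1×-0.34) / 3 = (+2.160) / 3 = +0.720 V.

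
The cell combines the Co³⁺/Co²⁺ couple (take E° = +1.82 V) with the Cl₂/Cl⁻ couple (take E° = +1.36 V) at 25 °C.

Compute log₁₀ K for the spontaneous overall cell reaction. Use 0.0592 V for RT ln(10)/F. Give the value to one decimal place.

Cathode: Co³⁺/Co²⁺; anode: Cl₂/Cl⁻. E°cell = +0.46 V, n = 2.
log K = nE°cell / 0.0592 = (2)(+0.46) / 0.0592 = 15.5.

15.5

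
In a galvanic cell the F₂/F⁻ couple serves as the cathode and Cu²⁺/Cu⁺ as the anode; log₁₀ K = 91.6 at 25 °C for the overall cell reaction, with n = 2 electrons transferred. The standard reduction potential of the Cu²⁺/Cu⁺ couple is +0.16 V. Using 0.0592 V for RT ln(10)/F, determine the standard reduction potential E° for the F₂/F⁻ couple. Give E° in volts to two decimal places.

E°cell = (0.0592/n)·log K = (0.0592/2)(91.6) = +2.711 V.
Since F₂/F⁻ is the cathode and Cu²⁺/Cu⁺ the anode, E°cell = E°(F₂/F⁻) − E°(Cu²⁺/Cu⁺).
So E°(F₂/F⁻) = E°cell + E°(Cu²⁺/Cu⁺) = +2.711 + (+0.16) = +2.87 V.

+2.87 V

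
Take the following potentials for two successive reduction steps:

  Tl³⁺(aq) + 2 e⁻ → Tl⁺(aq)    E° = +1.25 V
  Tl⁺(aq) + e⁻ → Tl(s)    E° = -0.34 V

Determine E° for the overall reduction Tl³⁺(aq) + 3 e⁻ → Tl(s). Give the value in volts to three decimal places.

+0.720 V

Standard free energies of sequential steps add: ΔG°₃ = ΔG°₁ + ΔG°₂, so n₃E°₃ = n₁E°₁ + n₂E°₂.
E°₃ = (2×+1.25 + 1×-0.34) / 3 = (+2.160) / 3 = +0.720 V.
E° values themselves are not directly additive — weighting by electron count is essential.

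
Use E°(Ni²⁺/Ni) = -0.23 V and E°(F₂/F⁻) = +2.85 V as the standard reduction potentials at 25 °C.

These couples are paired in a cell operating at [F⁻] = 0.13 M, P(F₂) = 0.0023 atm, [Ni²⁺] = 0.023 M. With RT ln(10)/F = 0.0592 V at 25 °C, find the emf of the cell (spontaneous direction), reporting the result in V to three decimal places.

+3.103 V

F₂/F⁻ is the cathode (higher E°), Ni²⁺/Ni the anode: E°cell = +2.85 − (-0.23) = +3.08 V, n = 2.
Overall: F₂(g) + Ni(s) → 2 F⁻(aq) + Ni²⁺(aq)
Q = [F⁻]^2·[Ni²⁺] / (P(F₂)); log Q = -0.772.
E = E° − (0.0592/n) log Q = +3.08 − (0.0592/2)(-0.772) = +3.103 V.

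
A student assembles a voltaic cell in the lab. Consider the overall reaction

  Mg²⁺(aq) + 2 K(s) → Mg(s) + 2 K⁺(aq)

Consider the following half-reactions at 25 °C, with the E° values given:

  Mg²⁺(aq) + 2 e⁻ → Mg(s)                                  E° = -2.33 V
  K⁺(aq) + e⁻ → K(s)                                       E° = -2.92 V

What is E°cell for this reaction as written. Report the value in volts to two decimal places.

+0.59 V

The Mg²⁺/Mg couple has the higher reduction potential, so it is the cathode; K⁺/K is oxidised at the anode.
E°cell = E°(cathode) − E°(anode) = (-2.33) − (-2.92) = +0.59 V.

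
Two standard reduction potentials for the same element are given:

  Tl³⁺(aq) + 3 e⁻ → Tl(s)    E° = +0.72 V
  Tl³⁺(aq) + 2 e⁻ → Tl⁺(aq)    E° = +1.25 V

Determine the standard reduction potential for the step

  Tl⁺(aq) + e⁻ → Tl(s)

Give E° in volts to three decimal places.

-0.340 V

Sequential free energies add, so n₃E°₃ = n₁E°₁ + n₂E°₂.
With n₃ = 3, and the known step contributing 2×(+1.25) V, the unknown satisfies 1·E° = 3×(+0.72) − 2×(+1.25) = -0.340.
E° = -0.340 / 1 = -0.340 V.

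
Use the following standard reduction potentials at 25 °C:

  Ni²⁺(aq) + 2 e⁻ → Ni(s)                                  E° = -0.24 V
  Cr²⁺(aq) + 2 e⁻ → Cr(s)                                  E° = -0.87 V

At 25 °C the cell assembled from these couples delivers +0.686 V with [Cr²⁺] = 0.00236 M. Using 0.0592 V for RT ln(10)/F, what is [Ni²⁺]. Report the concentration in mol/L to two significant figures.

Ni²⁺/Ni is the cathode, Cr²⁺/Cr the anode: E°cell = +0.63 V, n = 2.
Overall reaction: Ni²⁺(aq) + Cr(s) → Ni(s) + Cr²⁺(aq); Q = [Cr²⁺]^1/[Ni²⁺]^1.
From E = E° − (0.0592/n) log Q: log Q = (E° − E)·n/0.0592 = (+0.63 − (+0.686))·2/0.0592 = -1.8919.
So 1·log[Ni²⁺] = 1·log(0.00236) − log Q = -2.6271 − (-1.8919) = -0.7352; [Ni²⁺] = 10^(-0.7352) ≈ 0.18 M.

0.18 M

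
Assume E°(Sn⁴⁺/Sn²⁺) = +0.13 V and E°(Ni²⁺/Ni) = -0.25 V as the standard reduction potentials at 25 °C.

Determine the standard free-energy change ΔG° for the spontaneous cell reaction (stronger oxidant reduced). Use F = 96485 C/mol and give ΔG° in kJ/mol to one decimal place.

Sn⁴⁺/Sn²⁺ (E° = +0.13 V) is the cathode; Ni²⁺/Ni (E° = -0.25 V) is the anode, so E°cell = +0.38 V.
Balancing electrons gives n = 2 (lcm of 2 and 2).
ΔG° = −nFE° = −(2)(96485)(+0.38) = -73,329 J = -73.3 kJ/mol.

-73.3 kJ/mol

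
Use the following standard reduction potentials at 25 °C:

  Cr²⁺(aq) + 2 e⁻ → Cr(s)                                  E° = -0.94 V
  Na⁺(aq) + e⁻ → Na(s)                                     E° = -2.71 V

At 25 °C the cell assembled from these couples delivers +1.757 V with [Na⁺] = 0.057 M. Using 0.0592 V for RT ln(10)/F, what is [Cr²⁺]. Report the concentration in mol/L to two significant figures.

0.0012 M

Cr²⁺/Cr is the cathode, Na⁺/Na the anode: E°cell = +1.77 V, n = 2.
Overall reaction: Cr²⁺(aq) + 2 Na(s) → Cr(s) + 2 Na⁺(aq); Q = [Na⁺]^2/[Cr²⁺]^1.
From E = E° − (0.0592/n) log Q: log Q = (E° − E)·n/0.0592 = (+1.77 − (+1.757))·2/0.0592 = 0.4392.
So 1·log[Cr²⁺] = 2·log(0.057) − log Q = -2.4883 − (0.4392) = -2.9275; [Cr²⁺] = 10^(-2.9275) ≈ 0.0012 M.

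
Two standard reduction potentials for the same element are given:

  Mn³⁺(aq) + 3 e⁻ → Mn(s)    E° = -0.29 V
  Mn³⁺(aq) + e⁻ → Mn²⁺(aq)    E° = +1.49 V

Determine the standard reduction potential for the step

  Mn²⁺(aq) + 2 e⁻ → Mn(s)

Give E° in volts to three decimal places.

-1.180 V

Sequential free energies add, so n₃E°₃ = n₁E°₁ + n₂E°₂.
With n₃ = 3, and the known step contributing 1×(+1.49) V, the unknown satisfies 2·E° = 3×(-0.29) − 1×(+1.49) = -2.360.
E° = -2.360 / 2 = -1.180 V.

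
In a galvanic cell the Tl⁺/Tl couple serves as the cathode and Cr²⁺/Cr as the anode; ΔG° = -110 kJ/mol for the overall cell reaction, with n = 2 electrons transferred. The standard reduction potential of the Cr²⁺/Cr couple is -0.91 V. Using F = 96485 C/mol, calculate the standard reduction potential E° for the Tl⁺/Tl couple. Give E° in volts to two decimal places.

E°cell = −ΔG°/(nF) = −(-110×10³)/((2)(96485)) = +0.570 V.
Since Tl⁺/Tl is the cathode and Cr²⁺/Cr the anode, E°cell = E°(Tl⁺/Tl) − E°(Cr²⁺/Cr).
So E°(Tl⁺/Tl) = E°cell + E°(Cr²⁺/Cr) = +0.570 + (-0.91) = -0.34 V.

-0.34 V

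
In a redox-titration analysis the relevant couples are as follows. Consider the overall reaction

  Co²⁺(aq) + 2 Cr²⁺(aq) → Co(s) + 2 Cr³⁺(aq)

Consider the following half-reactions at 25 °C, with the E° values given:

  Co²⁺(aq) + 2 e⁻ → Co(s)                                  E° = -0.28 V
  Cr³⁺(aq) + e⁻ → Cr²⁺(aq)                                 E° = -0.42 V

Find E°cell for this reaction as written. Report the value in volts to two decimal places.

The Co²⁺/Co couple has the higher reduction potential, so it is the cathode; Cr³⁺/Cr²⁺ is oxidised at the anode.
E°cell = E°(cathode) − E°(anode) = (-0.28) − (-0.42) = +0.14 V.

+0.14 V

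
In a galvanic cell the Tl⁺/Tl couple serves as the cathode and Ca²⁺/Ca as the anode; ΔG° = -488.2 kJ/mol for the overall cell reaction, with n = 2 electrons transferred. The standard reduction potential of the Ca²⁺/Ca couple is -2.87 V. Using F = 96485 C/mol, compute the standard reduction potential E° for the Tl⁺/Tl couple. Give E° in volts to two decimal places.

-0.34 V

E°cell = −ΔG°/(nF) = −(-488.2×10³)/((2)(96485)) = +2.530 V.
Since Tl⁺/Tl is the cathode and Ca²⁺/Ca the anode, E°cell = E°(Tl⁺/Tl) − E°(Ca²⁺/Ca).
So E°(Tl⁺/Tl) = E°cell + E°(Ca²⁺/Ca) = +2.530 + (-2.87) = -0.34 V.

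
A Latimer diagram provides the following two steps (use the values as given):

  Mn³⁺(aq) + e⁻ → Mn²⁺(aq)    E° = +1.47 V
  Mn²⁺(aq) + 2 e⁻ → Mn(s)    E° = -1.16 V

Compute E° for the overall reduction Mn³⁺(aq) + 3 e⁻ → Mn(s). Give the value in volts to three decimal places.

-0.283 V

Since ΔG° = −nFE° is additive over sequential reductions, n₃E°₃ = n₁E°₁ + n₂E°₂.
E°₃ = (1×+1.47 + 2×-1.16) / 3 = (-0.850) / 3 = -0.283 V.
E° values themselves are not directly additive — weighting by electron count is essential.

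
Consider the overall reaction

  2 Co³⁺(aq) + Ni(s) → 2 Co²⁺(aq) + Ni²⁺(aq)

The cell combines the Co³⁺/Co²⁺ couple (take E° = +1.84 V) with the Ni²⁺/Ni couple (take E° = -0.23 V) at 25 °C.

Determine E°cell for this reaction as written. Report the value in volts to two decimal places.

The Co³⁺/Co²⁺ couple has the higher reduction potential, so it is the cathode; Ni²⁺/Ni is oxidised at the anode.
E°cell = E°(cathode) − E°(anode) = (+1.84) − (-0.23) = +2.07 V.

+2.07 V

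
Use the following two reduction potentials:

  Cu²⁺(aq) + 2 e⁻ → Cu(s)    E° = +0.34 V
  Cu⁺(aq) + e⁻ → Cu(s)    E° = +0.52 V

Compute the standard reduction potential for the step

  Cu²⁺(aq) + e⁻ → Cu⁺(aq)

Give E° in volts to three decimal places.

+0.160 V

Sequential free energies add, so n₃E°₃ = n₁E°₁ + n₂E°₂.
With n₃ = 2, and the known step contributing 1×(+0.52) V, the unknown satisfies 1·E° = 2×(+0.34) − 1×(+0.52) = +0.160.
E° = +0.160 / 1 = +0.160 V.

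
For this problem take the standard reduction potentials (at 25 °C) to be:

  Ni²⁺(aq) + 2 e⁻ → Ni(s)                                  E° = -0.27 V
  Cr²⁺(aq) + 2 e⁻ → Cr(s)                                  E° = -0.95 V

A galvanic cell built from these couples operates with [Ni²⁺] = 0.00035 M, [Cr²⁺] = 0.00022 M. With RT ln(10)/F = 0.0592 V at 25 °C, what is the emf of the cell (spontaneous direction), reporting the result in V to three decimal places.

Ni²⁺/Ni is the cathode (higher E°), Cr²⁺/Cr the anode: E°cell = -0.27 − (-0.95) = +0.68 V, n = 2.
Overall: Ni²⁺(aq) + Cr(s) → Ni(s) + Cr²⁺(aq)
Q = [Cr²⁺] / ([Ni²⁺]); log Q = -0.202.
E = E° − (0.0592/n) log Q = +0.68 − (0.0592/2)(-0.202) = +0.686 V.

+0.686 V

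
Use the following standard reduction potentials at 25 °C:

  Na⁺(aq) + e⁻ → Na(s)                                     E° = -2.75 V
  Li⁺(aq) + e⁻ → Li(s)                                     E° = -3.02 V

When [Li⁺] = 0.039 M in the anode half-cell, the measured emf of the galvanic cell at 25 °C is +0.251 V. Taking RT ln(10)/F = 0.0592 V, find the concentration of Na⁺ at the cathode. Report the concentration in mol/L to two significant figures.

Na⁺/Na is the cathode, Li⁺/Li the anode: E°cell = +0.27 V, n = 1.
Overall reaction: Na⁺(aq) + Li(s) → Na(s) + Li⁺(aq); Q = [Li⁺]^1/[Na⁺]^1.
From E = E° − (0.0592/n) log Q: log Q = (E° − E)·n/0.0592 = (+0.27 − (+0.251))·1/0.0592 = 0.3209.
So 1·log[Na⁺] = 1·log(0.039) − log Q = -1.4089 − (0.3209) = -1.7298; [Na⁺] = 10^(-1.7298) ≈ 0.019 M.

0.019 M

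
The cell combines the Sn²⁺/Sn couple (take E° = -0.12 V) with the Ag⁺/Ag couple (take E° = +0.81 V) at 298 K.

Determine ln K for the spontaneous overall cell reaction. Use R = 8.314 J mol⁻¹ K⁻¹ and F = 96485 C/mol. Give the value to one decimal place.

Cathode: Ag⁺/Ag; anode: Sn²⁺/Sn. E°cell = (+0.81) − (-0.12) = +0.93 V, with n = 2.
ΔG° = −nFE° = −RT ln K, so ln K = nFE°/(RT) = (2)(96485)(+0.93) / ((8.314)(298)) = 72.435.

72.4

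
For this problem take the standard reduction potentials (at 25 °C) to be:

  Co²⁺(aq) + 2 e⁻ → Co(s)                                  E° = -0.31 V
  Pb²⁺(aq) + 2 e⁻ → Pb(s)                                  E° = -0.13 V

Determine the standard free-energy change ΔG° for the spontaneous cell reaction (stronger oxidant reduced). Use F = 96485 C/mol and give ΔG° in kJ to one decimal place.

Pb²⁺/Pb (E° = -0.13 V) is the cathode; Co²⁺/Co (E° = -0.31 V) is the anode, so E°cell = +0.18 V.
Balancing electrons gives n = 2 (lcm of 2 and 2).
ΔG° = −nFE° = −(2)(96485)(+0.18) = -34,735 J = -34.7 kJ.

-34.7 kJ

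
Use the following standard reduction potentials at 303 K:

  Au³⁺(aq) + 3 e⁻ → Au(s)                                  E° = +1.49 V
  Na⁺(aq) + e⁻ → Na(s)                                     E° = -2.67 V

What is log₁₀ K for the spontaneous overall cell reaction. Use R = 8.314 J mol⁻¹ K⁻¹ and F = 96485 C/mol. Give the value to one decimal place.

207.6

Cathode: Au³⁺/Au; anode: Na⁺/Na. E°cell = (+1.49) − (-2.67) = +4.16 V, with n = 3.
ΔG° = −nFE° = −RT ln K, so ln K = nFE°/(RT) = (3)(96485)(+4.16) / ((8.314)(303)) = 477.993.
log₁₀ K = 477.993 / ln 10 = 207.6.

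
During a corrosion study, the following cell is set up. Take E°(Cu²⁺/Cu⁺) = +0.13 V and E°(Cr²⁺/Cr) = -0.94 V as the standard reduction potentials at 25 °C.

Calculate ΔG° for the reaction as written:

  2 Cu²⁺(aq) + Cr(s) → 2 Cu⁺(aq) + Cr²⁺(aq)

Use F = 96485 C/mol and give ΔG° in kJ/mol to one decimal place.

As written, Cu²⁺/Cu⁺ is reduced (cathode) and Cr²⁺/Cr is oxidised (anode), so E°cell = (+0.13) − (-0.94) = +1.07 V.
Balancing electrons gives n = 2.
ΔG° = −nFE° = −(2)(96485)(+1.07) = -206,478 J = -206.5 kJ/mol.

-206.5 kJ/mol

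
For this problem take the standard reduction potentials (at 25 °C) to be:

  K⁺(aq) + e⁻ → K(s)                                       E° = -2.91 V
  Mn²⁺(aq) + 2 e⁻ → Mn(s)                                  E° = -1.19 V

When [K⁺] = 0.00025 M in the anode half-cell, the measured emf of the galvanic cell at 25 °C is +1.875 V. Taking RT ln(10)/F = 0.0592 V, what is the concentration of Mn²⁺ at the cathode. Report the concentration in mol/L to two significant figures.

Mn²⁺/Mn is the cathode, K⁺/K the anode: E°cell = +1.72 V, n = 2.
Overall reaction: Mn²⁺(aq) + 2 K(s) → Mn(s) + 2 K⁺(aq); Q = [K⁺]^2/[Mn²⁺]^1.
From E = E° − (0.0592/n) log Q: log Q = (E° − E)·n/0.0592 = (+1.72 − (+1.875))·2/0.0592 = -5.2365.
So 1·log[Mn²⁺] = 2·log(0.00025) − log Q = -7.2041 − (-5.2365) = -1.9676; [Mn²⁺] = 10^(-1.9676) ≈ 0.011 M.

0.011 M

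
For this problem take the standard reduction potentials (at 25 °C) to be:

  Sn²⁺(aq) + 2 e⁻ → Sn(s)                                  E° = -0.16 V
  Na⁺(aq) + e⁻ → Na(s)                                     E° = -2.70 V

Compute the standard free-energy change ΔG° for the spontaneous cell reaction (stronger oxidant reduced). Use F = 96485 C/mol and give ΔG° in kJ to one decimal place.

-490.1 kJ

Sn²⁺/Sn (E° = -0.16 V) is the cathode; Na⁺/Na (E° = -2.70 V) is the anode, so E°cell = +2.54 V.
Balancing electrons gives n = 2 (lcm of 2 and 1).
ΔG° = −nFE° = −(2)(96485)(+2.54) = -490,144 J = -490.1 kJ.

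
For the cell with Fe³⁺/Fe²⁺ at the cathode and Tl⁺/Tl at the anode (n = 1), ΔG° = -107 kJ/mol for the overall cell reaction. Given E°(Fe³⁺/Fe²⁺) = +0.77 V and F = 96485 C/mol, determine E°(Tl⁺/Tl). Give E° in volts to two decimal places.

-0.34 V

E°cell = −ΔG°/(nF) = −(-107×10³)/((1)(96485)) = +1.109 V.
Since Fe³⁺/Fe²⁺ is the cathode and Tl⁺/Tl the anode, E°cell = E°(Fe³⁺/Fe²⁺) − E°(Tl⁺/Tl).
So E°(Tl⁺/Tl) = E°(Fe³⁺/Fe²⁺) − E°cell = (+0.77) − (+1.109) = -0.34 V.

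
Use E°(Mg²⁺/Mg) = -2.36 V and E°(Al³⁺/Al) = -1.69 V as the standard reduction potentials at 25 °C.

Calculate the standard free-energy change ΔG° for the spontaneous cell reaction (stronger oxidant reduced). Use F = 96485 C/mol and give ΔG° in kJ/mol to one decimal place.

-387.9 kJ/mol

Al³⁺/Al (E° = -1.69 V) is the cathode; Mg²⁺/Mg (E° = -2.36 V) is the anode, so E°cell = +0.67 V.
Balancing electrons gives n = 6 (lcm of 3 and 2).
ΔG° = −nFE° = −(6)(96485)(+0.67) = -387,870 J = -387.9 kJ/mol.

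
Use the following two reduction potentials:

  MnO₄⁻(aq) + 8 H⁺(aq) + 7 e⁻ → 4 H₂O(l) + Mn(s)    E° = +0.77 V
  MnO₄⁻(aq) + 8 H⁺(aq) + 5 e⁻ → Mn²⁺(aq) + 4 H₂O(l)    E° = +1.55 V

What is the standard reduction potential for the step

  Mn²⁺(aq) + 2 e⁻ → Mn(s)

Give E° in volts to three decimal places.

Sequential free energies add, so n₃E°₃ = n₁E°₁ + n₂E°₂.
With n₃ = 7, and the known step contributing 5×(+1.55) V, the unknown satisfies 2·E° = 7×(+0.77) − 5×(+1.55) = -2.360.
E° = -2.360 / 2 = -1.180 V.

-1.180 V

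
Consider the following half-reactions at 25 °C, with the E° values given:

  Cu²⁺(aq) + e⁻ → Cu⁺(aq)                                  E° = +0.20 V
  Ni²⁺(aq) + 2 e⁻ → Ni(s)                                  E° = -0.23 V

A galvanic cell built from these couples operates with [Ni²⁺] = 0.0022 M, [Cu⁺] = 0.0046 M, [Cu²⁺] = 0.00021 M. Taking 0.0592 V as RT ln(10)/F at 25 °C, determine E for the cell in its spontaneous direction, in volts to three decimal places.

+0.429 V

Cu²⁺/Cu⁺ is the cathode (higher E°), Ni²⁺/Ni the anode: E°cell = +0.20 − (-0.23) = +0.43 V, n = 2.
Overall: 2 Cu²⁺(aq) + Ni(s) → 2 Cu⁺(aq) + Ni²⁺(aq)
Q = [Cu⁺]^2·[Ni²⁺] / ([Cu²⁺]^2); log Q = 0.023.
E = E° − (0.0592/n) log Q = +0.43 − (0.0592/2)(0.023) = +0.429 V.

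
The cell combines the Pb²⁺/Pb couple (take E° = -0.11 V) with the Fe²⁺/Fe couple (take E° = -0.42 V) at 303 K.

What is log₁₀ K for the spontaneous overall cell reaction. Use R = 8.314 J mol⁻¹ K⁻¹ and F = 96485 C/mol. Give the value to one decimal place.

10.3

Cathode: Pb²⁺/Pb; anode: Fe²⁺/Fe. E°cell = (-0.11) − (-0.42) = +0.31 V, with n = 2.
ΔG° = −nFE° = −RT ln K, so ln K = nFE°/(RT) = (2)(96485)(+0.31) / ((8.314)(303)) = 23.746.
log₁₀ K = 23.746 / ln 10 = 10.3.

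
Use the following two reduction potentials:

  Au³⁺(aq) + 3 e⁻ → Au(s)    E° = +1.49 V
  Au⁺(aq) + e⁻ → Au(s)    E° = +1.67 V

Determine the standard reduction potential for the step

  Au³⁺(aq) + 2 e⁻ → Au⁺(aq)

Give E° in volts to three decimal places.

+1.400 V

Sequential free energies add, so n₃E°₃ = n₁E°₁ + n₂E°₂.
With n₃ = 3, and the known step contributing 1×(+1.67) V, the unknown satisfies 2·E° = 3×(+1.49) − 1×(+1.67) = +2.800.
E° = +2.800 / 2 = +1.400 V.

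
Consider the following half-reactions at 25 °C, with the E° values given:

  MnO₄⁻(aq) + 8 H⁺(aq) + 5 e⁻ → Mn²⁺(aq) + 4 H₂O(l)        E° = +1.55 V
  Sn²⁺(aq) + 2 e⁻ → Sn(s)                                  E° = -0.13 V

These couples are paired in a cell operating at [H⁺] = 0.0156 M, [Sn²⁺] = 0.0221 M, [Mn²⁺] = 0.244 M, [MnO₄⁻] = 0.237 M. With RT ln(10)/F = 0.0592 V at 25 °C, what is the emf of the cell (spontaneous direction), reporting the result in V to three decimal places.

MnO₄⁻/Mn²⁺ is the cathode (higher E°), Sn²⁺/Sn the anode: E°cell = +1.55 − (-0.13) = +1.68 V, n = 10.
Overall: 2 MnO₄⁻(aq) + 16 H⁺(aq) + 5 Sn(s) → 2 Mn²⁺(aq) + 8 H₂O(l) + 5 Sn²⁺(aq)
Q = [Mn²⁺]^2·[Sn²⁺]^5 / ([MnO₄⁻]^2·[H⁺]^16); log Q = 20.657.
E = E° − (0.0592/n) log Q = +1.68 − (0.0592/10)(20.657) = +1.558 V.

+1.558 V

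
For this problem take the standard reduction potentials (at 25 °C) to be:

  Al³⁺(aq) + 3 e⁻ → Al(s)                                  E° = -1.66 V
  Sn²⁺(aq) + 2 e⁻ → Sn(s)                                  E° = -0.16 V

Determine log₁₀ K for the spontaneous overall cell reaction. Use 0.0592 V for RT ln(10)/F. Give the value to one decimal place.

Cathode: Sn²⁺/Sn; anode: Al³⁺/Al. E°cell = +1.50 V, n = 6.
log K = nE°cell / 0.0592 = (6)(+1.50) / 0.0592 = 152.0.

152.0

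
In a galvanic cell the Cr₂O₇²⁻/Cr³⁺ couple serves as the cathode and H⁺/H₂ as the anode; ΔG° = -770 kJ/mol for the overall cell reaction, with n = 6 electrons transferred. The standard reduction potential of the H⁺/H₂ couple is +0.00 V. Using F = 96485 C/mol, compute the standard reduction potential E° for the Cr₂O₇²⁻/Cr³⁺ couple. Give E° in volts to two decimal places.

E°cell = −ΔG°/(nF) = −(-770×10³)/((6)(96485)) = +1.330 V.
Since Cr₂O₇²⁻/Cr³⁺ is the cathode and H⁺/H₂ the anode, E°cell = E°(Cr₂O₇²⁻/Cr³⁺) − E°(H⁺/H₂).
So E°(Cr₂O₇²⁻/Cr³⁺) = E°cell + E°(H⁺/H₂) = +1.330 + (+0.00) = +1.33 V.

+1.33 V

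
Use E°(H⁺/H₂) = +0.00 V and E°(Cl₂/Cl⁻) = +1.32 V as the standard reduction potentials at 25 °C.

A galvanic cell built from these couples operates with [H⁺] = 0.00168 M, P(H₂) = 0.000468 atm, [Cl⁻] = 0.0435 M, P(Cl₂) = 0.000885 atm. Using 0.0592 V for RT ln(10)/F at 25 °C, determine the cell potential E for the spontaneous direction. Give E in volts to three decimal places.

Cl₂/Cl⁻ is the cathode (higher E°), H⁺/H₂ the anode: E°cell = +1.32 − (+0.00) = +1.32 V, n = 2.
Overall: Cl₂(g) + H₂(g) → 2 Cl⁻(aq) + 2 H⁺(aq)
Q = [Cl⁻]^2·[H⁺]^2 / (P(Cl₂)·P(H₂)); log Q = -1.890.
E = E° − (0.0592/n) log Q = +1.32 − (0.0592/2)(-1.890) = +1.376 V.

+1.376 V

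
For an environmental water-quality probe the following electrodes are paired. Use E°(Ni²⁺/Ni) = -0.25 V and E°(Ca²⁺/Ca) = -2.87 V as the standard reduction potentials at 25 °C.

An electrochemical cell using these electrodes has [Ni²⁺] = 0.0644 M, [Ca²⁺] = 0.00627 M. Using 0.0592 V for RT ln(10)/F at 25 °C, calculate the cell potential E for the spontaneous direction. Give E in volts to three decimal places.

Ni²⁺/Ni is the cathode (higher E°), Ca²⁺/Ca the anode: E°cell = -0.25 − (-2.87) = +2.62 V, n = 2.
Overall: Ni²⁺(aq) + Ca(s) → Ni(s) + Ca²⁺(aq)
Q = [Ca²⁺] / ([Ni²⁺]); log Q = -1.012.
E = E° − (0.0592/n) log Q = +2.62 − (0.0592/2)(-1.012) = +2.650 V.

+2.650 V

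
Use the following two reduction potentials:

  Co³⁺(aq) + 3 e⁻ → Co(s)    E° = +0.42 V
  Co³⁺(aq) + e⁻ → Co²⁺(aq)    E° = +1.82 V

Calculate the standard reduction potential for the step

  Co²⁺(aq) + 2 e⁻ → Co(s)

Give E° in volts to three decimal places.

Sequential free energies add, so n₃E°₃ = n₁E°₁ + n₂E°₂.
With n₃ = 3, and the known step contributing 1×(+1.82) V, the unknown satisfies 2·E° = 3×(+0.42) − 1×(+1.82) = -0.560.
E° = -0.560 / 2 = -0.280 V.

-0.280 V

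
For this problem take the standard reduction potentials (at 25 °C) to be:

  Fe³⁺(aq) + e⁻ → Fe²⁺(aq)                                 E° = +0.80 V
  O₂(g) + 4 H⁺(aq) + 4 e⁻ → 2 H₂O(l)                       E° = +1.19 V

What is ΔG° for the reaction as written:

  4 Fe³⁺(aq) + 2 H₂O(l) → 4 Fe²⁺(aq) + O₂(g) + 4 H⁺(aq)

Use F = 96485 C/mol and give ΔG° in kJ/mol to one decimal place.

+150.5 kJ/mol

As written, Fe³⁺/Fe²⁺ is reduced (cathode) and O₂/H₂O is oxidised (anode), so E°cell = (+0.80) − (+1.19) = -0.39 V.
Balancing electrons gives n = 4.
ΔG° = −nFE° = −(4)(96485)(-0.39) = 150,517 J = +150.5 kJ/mol.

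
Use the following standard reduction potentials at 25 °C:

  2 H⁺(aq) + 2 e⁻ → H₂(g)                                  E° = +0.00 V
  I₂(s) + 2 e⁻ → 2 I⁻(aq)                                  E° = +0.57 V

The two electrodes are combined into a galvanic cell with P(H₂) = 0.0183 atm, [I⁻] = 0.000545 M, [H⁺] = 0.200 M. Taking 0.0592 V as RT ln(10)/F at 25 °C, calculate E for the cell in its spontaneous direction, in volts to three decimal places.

+0.753 V

I₂/I⁻ is the cathode (higher E°), H⁺/H₂ the anode: E°cell = +0.57 − (+0.00) = +0.57 V, n = 2.
Overall: I₂(s) + H₂(g) → 2 I⁻(aq) + 2 H⁺(aq)
Q = [I⁻]^2·[H⁺]^2 / (P(H₂)); log Q = -6.188.
E = E° − (0.0592/n) log Q = +0.57 − (0.0592/2)(-6.188) = +0.753 V.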